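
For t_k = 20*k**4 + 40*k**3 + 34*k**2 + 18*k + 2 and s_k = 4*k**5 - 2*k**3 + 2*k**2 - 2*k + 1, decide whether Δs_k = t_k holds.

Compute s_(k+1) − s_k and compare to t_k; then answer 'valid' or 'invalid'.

s_(k+1) = -2*k + 4*(k + 1)**5 - 2*(k + 1)**3 + 2*(k + 1)**2 - 1
s_(k+1) − s_k = 20*k**4 + 40*k**3 + 34*k**2 + 18*k + 2
(s_(k+1) − s_k) − t_k = 0

Valid: the claim telescopes to t_k.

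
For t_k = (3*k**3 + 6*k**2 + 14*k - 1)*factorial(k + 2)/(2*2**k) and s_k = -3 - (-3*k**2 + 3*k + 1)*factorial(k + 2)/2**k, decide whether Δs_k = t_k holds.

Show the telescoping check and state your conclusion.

s_(k+1) = -2**(-k - 1)*(3*k - 3*(k + 1)**2 + 4)*factorial(k + 3) - 3
s_(k+1) − s_k = (3*k**3 + 6*k**2 + 14*k - 1)*factorial(k + 2)/(2*2**k)
(s_(k+1) − s_k) − t_k = 0

valid (s_(k+1) − s_k reduces to t_k)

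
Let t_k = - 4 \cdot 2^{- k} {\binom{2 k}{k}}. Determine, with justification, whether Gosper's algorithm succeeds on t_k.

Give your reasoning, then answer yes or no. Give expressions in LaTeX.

Step 1: r(k) = (2*k + 1)/(k + 1).
Factor: A=2*k + 1; B=k + 1; C=1.
Need (2*k + 1)·f(k+1) − (k)·f(k) = 1.
Bound: deg f ≤ -1.
d = -1 < 0 ⇒ no nonzero polynomial f; not summable.

No; the degree bound rules out any f.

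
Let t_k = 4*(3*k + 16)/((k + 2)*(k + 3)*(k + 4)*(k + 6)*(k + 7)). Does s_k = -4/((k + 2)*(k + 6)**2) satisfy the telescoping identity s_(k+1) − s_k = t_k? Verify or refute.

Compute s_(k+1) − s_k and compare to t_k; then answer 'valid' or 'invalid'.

s_(k+1) = -4/((k + 3)*(k + 7)**2)
s_(k+1) − s_k = -4/((k + 3)*(k + 7)**2) + 4/((k + 2)*(k + 6)**2)
(s_(k+1) − s_k) − t_k = 12*(-4*k**2 - 45*k - 124)/(k**7 + 35*k**6 + 513*k**5 + 4069*k**4 + 18794*k**3 + 50340*k**2 + 72072*k + 42336)

Invalid: residual 12*(-4*k**2 - 45*k - 124)/(k**7 + 35*k**6 + 513*k**5 + 4069*k**4 + 18794*k**3 + 50340*k**2 + 72072*k + 42336) ≠ 0.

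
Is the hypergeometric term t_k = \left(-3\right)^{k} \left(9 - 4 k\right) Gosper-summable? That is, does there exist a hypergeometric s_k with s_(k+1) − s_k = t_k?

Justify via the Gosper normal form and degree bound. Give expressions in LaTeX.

Yes. s_k = \left(-3\right)^{k} \left(k - 3\right).

Step 1: r(k) = 3*(5 - 4*k)/(4*k - 9).
Normal form (A,B,C) = (-3, 1, k - 9/4).
Need (-3)·f(k+1) − (1)·f(k) = k - 9/4.
Degrees (0,0,1) ⇒ d ≤ 1.
Match coefficients ⇒ f(k) = -(k - 3)/4.
Certificate R = B(k−1)f/C = -(k - 3)/(4*k - 9) gives s_k = (-3)**k*(k - 3).
Check: Δs_k = (-3)**k*(9 - 4*k). ✓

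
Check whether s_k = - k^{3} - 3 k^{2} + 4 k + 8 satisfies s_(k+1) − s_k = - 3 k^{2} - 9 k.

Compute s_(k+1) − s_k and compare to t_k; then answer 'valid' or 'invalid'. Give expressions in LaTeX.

Valid: the claim telescopes to t_k.

s_(k+1) = -k**3 - 6*k**2 - 5*k + 8
s_(k+1) − s_k = 3*k*(-k - 3)
(s_(k+1) − s_k) − t_k = 0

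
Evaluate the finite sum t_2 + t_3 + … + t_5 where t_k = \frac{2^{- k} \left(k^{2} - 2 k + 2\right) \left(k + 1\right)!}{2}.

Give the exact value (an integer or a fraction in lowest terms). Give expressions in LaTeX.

r(k) = (k**3 + 2*k**2 + k + 2)/(2*(k**2 - 2*k + 2)) after simplifying.
So A=k/2 + 1 and B=1, with C=k**2 - 2*k + 2.
f must satisfy (k/2 + 1)·f(k+1) − (1)·f(k) = k**2 - 2*k + 2.
d = 1 from the (1,0,2) case.
A polynomial solution: f(k) = 2*(k - 3).
R(k) = B(k−1)·f(k)/C(k) = 2*(k - 3)/(k**2 - 2*k + 2); s_k = R·t_k = (k - 3)*factorial(k + 1)/2**k.
Verify: (k**2 - 2*k + 2)*factorial(k + 1)/(2*2**k) matches t_k.
Telescoping: Σ = s_(6) − s_(2) = 945/4 − (-3/2) = 951/4.

Σ = 951/4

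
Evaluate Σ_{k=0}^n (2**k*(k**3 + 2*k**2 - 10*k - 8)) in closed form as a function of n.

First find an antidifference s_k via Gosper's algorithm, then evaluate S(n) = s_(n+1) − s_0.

Step 1: r(k) = 2*(k**3 + 5*k**2 - 3*k - 15)/(k**3 + 2*k**2 - 10*k - 8).
Take A(k)=2, B(k)=1, C(k)=k**3 + 2*k**2 - 10*k - 8.
f must satisfy (2)·f(k+1) − (1)·f(k) = k**3 + 2*k**2 - 10*k - 8.
Degrees (0,0,3) ⇒ d ≤ 3.
Match coefficients ⇒ f(k) = k**3 - 4*k**2 - 2.
R(k) = B(k−1)·f(k)/C(k) = (k**3 - 4*k**2 - 2)/((k + 4)*(k**2 - 2*k - 2)); s_k = R·t_k = 2**k*(k**3 - 4*k**2 - 2).
Δs = 2**k*(k**3 + 2*k**2 - 10*k - 8), as required.
Evaluate: s_(n+1) = 2**(n + 1)*(n**3 - n**2 - 5*n - 5); subtract s_(0) = -2 ⇒ S(n) = 2*2**n*n**3 - 2*2**n*n**2 - 10*2**n*n - 10*2**n + 2.

S(n) = 2*2**n*n**3 - 2*2**n*n**2 - 10*2**n*n - 10*2**n + 2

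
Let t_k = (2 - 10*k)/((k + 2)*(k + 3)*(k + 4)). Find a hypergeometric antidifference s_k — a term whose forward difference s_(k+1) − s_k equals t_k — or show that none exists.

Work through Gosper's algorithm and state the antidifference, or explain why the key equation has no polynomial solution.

r(k) = (k + 2)*(5*k + 4)/((k + 5)*(5*k - 1)) after simplifying.
So A=k + 2 and B=k + 5, with C=k - 1/5.
Need (k + 2)·f(k+1) − (k + 4)·f(k) = k - 1/5.
deg f ≤ 2 (via 1,1,1).
Solving with deg f ≤ 2: f(k) = k*(3*k - 5)/20.
So s_k = (B(k−1)f/C)·t_k = (k*(k + 4)*(3*k - 5)/(4*(5*k - 1)))·t_k = -k*(3*k - 5)/(2*(k + 2)*(k + 3)).
Check: Δs_k = 2*(1 - 5*k)/(k**3 + 9*k**2 + 26*k + 24). ✓

s_k = -k*(3*k - 5)/(2*(k + 2)*(k + 3))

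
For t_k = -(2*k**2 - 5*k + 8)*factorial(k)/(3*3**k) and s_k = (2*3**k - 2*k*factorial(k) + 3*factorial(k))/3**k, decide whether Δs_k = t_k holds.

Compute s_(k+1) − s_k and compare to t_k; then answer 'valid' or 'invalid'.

s_(k+1) = (6*3**k - 2*k**2*factorial(k) - k*factorial(k) + factorial(k))/(3*3**k)
s_(k+1) − s_k = -(2*k**2 - 5*k + 8)*factorial(k)/(3*3**k)
(s_(k+1) − s_k) − t_k = 0

Valid — Δs_k = t_k.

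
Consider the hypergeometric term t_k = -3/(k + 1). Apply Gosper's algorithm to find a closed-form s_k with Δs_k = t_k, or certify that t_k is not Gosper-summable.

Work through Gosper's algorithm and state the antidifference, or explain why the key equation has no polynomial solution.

Compute t_(k+1)/t_k: get (k + 1)/(k + 2).
Take A(k)=k + 1, B(k)=k + 2, C(k)=1.
Key eq: (k + 1)·f(k+1) = (k + 1)·f(k) + (1).
d = 0 from the (1,1,0) case.
Generic f = c0 gives residual -1; -1 = 0 cannot hold, so t_k is not Gosper-summable.

not Gosper-summable; s_k does not exist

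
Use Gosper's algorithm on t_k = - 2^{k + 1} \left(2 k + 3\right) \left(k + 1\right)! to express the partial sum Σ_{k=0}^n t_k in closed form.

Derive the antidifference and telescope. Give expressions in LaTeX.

Ratio r(k) = 2*(k + 2)*(2*k + 5)/(2*k + 3).
Factor: A=2*k + 4; B=1; C=k + 3/2.
f must satisfy (2*k + 4)·f(k+1) − (1)·f(k) = k + 3/2.
deg f ≤ 0 (via 1,0,1).
A polynomial solution: f(k) = 1/2.
So s_k = (B(k−1)f/C)·t_k = (1/(2*k + 3))·t_k = -2**(k + 1)*factorial(k + 1).
Check: Δs_k = -2**(k + 1)*(2*k + 3)*factorial(k + 1). ✓
s_(n+1) = -2**(n + 2)*factorial(n + 2) and s_(0) = -2, so S(n) = -4*2**n*factorial(n + 2) + 2.

S(n) = - 4 \cdot 2^{n} \left(n + 2\right)! + 2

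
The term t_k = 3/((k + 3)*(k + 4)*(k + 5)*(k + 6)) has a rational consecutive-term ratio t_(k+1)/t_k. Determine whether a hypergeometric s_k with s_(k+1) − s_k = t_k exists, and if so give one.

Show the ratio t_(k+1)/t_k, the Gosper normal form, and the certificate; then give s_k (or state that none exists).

r(k) = (k + 3)/(k + 7) after simplifying.
Take A(k)=k + 3, B(k)=k + 7, C(k)=1.
Need (k + 3)·f(k+1) − (k + 6)·f(k) = 1.
d = 3 from the (1,1,0) case.
Match coefficients ⇒ f(k) = k*(k**2 + 12*k + 47)/180.
Certificate R = B(k−1)f/C = k*(k + 6)*(k**2 + 12*k + 47)/180 gives s_k = k*(k**2 + 12*k + 47)/(60*(k + 3)*(k + 4)*(k + 5)).
Δs = 3/(k**4 + 18*k**3 + 119*k**2 + 342*k + 360), as required.

s_k = k*(k**2 + 12*k + 47)/(60*(k + 3)*(k + 4)*(k + 5))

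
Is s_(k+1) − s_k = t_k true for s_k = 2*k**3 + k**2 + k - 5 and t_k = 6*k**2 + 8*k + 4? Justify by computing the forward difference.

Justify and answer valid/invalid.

s_(k+1) = k + 2*(k + 1)**3 + (k + 1)**2 - 4
s_(k+1) − s_k = 6*k**2 + 8*k + 4
(s_(k+1) − s_k) − t_k = 0

valid (s_(k+1) − s_k reduces to t_k)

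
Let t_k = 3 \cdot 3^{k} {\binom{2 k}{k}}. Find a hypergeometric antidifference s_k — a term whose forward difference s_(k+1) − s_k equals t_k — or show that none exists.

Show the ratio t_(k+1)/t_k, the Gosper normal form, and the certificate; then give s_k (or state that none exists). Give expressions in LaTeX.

r(k) = 6*(2*k + 1)/(k + 1) after simplifying.
Normal form (A,B,C) = (12*k + 6, k + 1, 1).
Set up (12*k + 6)·f(k+1) − (k)·f(k) − (1) = 0.
From deg A=1, deg B=1, deg C=0: d=-1.
Negative degree bound (-1): no f exists, t_k not Gosper-summable.

none (Gosper's algorithm certifies no s_k)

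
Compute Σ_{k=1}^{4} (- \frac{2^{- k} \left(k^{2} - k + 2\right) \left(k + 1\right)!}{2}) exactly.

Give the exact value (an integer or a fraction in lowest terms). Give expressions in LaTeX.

Σ = -137/2

Step 1: r(k) = (k + 2)*(-k + (k + 1)**2 + 1)/(2*(k**2 - k + 2)).
Normal form (A,B,C) = (k/2 + 1, 1, k**2 - k + 2).
Set up (k/2 + 1)·f(k+1) − (1)·f(k) − (k**2 - k + 2) = 0.
From deg A=1, deg B=0, deg C=2: d=1.
A polynomial solution: f(k) = 2*(k - 2).
Certificate R = B(k−1)f/C = 2*(k - 2)/(k**2 - k + 2) gives s_k = -(k - 2)*factorial(k + 1)/2**k.
Verify: -(k**2 - k + 2)*factorial(k + 1)/(2*2**k) matches t_k.
Telescoping: Σ = s_(5) − s_(1) = -135/2 − (1) = -137/2.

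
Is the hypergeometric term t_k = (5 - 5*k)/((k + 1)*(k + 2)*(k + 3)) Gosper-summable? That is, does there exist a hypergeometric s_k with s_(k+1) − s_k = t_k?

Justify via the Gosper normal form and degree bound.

Yes. s_k = 5*k/((k + 1)*(k + 2)).

t_(k+1)/t_k = k*(k + 1)/((k - 1)*(k + 4)).
A = k + 1, B = k + 4, C = k - 1.
Solve (k + 1)·f(k+1) − (k + 3)·f(k) = k - 1.
deg f ≤ 2 (via 1,1,1).
Match coefficients ⇒ f(k) = -k.
So s_k = (B(k−1)f/C)·t_k = (-k*(k + 3)/(k - 1))·t_k = 5*k/((k + 1)*(k + 2)).
Check: Δs_k = 5*(1 - k)/(k**3 + 6*k**2 + 11*k + 6). ✓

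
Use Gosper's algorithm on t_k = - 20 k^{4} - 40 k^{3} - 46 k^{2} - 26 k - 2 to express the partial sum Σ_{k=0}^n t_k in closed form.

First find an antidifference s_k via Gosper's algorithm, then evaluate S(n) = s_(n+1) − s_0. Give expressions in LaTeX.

S(n) = - 4 n^{5} - 20 n^{4} - 42 n^{3} - 46 n^{2} - 22 n - 2

r(k) = (10*k**4 + 60*k**3 + 143*k**2 + 159*k + 67)/(10*k**4 + 20*k**3 + 23*k**2 + 13*k + 1) after simplifying.
So A=1 and B=1, with C=k**4 + 2*k**3 + 23*k**2/10 + 13*k/10 + 1/10.
Need (1)·f(k+1) − (1)·f(k) = k**4 + 2*k**3 + 23*k**2/10 + 13*k/10 + 1/10.
Degrees (0,0,4) ⇒ d ≤ 5.
Solving with deg f ≤ 5: f(k) = k*(2*k**4 + k**2 - 2)/10.
Then R = B(k−1)f/C = k*(2*k**4 + k**2 - 2)/(10*k**4 + 20*k**3 + 23*k**2 + 13*k + 1), so s_k = R(k)·t_k = 2*k*(-2*k**4 - k**2 + 2).
Δs = -20*k**4 - 40*k**3 - 46*k**2 - 26*k - 2, as required.
s_(n+1) = -4*n**5 - 20*n**4 - 42*n**3 - 46*n**2 - 22*n - 2 and s_(0) = 0, so S(n) = -4*n**5 - 20*n**4 - 42*n**3 - 46*n**2 - 22*n - 2.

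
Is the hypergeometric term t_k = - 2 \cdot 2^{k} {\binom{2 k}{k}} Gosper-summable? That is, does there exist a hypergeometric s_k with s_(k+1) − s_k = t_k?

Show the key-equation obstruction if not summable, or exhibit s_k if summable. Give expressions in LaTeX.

No — negative degree bound, so no certificate f.

The ratio is 4*(2*k + 1)/(k + 1).
Gosper form: A/B · C(k+1)/C(k) with A=8*k + 4, B=k + 1, C=1.
f must satisfy (8*k + 4)·f(k+1) − (k)·f(k) = 1.
From deg A=1, deg B=1, deg C=0: d=-1.
Bound -1 < 0, so the key equation has no polynomial solution.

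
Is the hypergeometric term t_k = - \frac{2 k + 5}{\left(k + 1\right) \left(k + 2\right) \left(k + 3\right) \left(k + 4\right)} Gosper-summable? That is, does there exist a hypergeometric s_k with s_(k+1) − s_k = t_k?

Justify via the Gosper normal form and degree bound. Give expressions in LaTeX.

Yes. s_k = \frac{k \left(- k - 4\right)}{3 \left(k^{2} + 4 k + 3\right)}.

Compute t_(k+1)/t_k: get (k + 1)*(2*k + 7)/((k + 5)*(2*k + 5)).
Factor: A=k + 1; B=k + 5; C=k + 5/2.
f must satisfy (k + 1)·f(k+1) − (k + 4)·f(k) = k + 5/2.
Degrees (1,1,1) ⇒ d ≤ 3.
A polynomial solution: f(k) = k*(k + 2)*(k + 4)/6.
Certificate R = B(k−1)f/C = k*(k + 2)*(k + 4)**2/(3*(2*k + 5)) gives s_k = k*(-k - 4)/(3*(k**2 + 4*k + 3)).
Check: Δs_k = (-2*k - 5)/(k**4 + 10*k**3 + 35*k**2 + 50*k + 24). ✓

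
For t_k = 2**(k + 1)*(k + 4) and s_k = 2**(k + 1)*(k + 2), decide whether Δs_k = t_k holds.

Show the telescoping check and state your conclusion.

Valid: the claim telescopes to t_k.

s_(k+1) = 2**(k + 2)*(k + 3)
s_(k+1) − s_k = 2**(k + 1)*(k + 4)
(s_(k+1) − s_k) − t_k = 0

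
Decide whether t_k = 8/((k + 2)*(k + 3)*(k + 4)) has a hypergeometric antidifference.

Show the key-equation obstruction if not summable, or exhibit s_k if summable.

t_(k+1)/t_k = (k + 2)/(k + 5).
Factor: A=k + 2; B=k + 5; C=1.
Solve (k + 2)·f(k+1) − (k + 4)·f(k) = 1.
Bound: deg f ≤ 2.
Match coefficients ⇒ f(k) = k*(k + 5)/12.
R(k) = B(k−1)·f(k)/C(k) = k*(k + 4)*(k + 5)/12; s_k = R·t_k = 2*k*(k + 5)/(3*(k + 2)*(k + 3)).
Verify: 8/(k**3 + 9*k**2 + 26*k + 24) matches t_k.

Yes. s_k = 2*k*(k + 5)/(3*(k + 2)*(k + 3)).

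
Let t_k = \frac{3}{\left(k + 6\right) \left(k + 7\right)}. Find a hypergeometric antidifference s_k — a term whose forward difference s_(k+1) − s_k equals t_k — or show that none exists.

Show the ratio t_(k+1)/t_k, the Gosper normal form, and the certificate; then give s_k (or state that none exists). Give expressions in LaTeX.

s_k = \frac{k}{2 \left(k + 6\right)}

t_(k+1)/t_k = (k + 6)/(k + 8).
So A=k + 6 and B=k + 8, with C=1.
Key eq: (k + 6)·f(k+1) = (k + 7)·f(k) + (1).
Degrees (1,1,0) ⇒ d ≤ 1.
Solve for f: f(k) = k/6 (degree 1 ≤ 1).
Then R = B(k−1)f/C = k*(k + 7)/6, so s_k = R(k)·t_k = k/(2*(k + 6)).
Check: Δs_k = 3/(k**2 + 13*k + 42). ✓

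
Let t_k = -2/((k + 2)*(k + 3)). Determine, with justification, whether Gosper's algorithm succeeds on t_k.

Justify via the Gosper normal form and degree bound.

Yes. s_k = -k/(k + 2).

Step 1: r(k) = (k + 2)/(k + 4).
A = k + 2, B = k + 4, C = 1.
f must satisfy (k + 2)·f(k+1) − (k + 3)·f(k) = 1.
d = 1 from the (1,1,0) case.
Solving with deg f ≤ 1: f(k) = k/2.
Get s_k = R·t_k = -k/(k + 2) with R(k) = B(k−1)f(k)/C(k) = k*(k + 3)/2.
Δs = -2/(k**2 + 5*k + 6), as required.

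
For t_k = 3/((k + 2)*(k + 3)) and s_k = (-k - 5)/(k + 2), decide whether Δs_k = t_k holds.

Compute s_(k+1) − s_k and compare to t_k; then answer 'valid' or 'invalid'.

s_(k+1) = (-k - 6)/(k + 3)
s_(k+1) − s_k = 3/(k**2 + 5*k + 6)
(s_(k+1) − s_k) − t_k = 0

valid (s_(k+1) − s_k reduces to t_k)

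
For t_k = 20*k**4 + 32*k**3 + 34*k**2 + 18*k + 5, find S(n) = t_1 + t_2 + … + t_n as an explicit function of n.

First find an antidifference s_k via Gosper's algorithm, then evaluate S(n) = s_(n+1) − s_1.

Compute t_(k+1)/t_k: get (20*k**4 + 112*k**3 + 250*k**2 + 262*k + 109)/(20*k**4 + 32*k**3 + 34*k**2 + 18*k + 5).
Take A(k)=1, B(k)=1, C(k)=k**4 + 8*k**3/5 + 17*k**2/10 + 9*k/10 + 1/4.
Solve (1)·f(k+1) − (1)·f(k) = k**4 + 8*k**3/5 + 17*k**2/10 + 9*k/10 + 1/4.
deg f ≤ 5 (via 0,0,4).
Coefficient equations give f(k) = k*(4*k**4 - 2*k**3 + 2*k**2 + 1)/20.
Get s_k = R·t_k = 4*k**5 - 2*k**4 + 2*k**3 + k with R(k) = B(k−1)f(k)/C(k) = k*(4*k**4 - 2*k**3 + 2*k**2 + 1)/(20*k**4 + 32*k**3 + 34*k**2 + 18*k + 5).
Δs = 20*k**4 + 32*k**3 + 34*k**2 + 18*k + 5, as required.
Evaluate: s_(n+1) = 4*n**5 + 18*n**4 + 34*n**3 + 34*n**2 + 19*n + 5; subtract s_(1) = 5 ⇒ S(n) = n*(4*n**4 + 18*n**3 + 34*n**2 + 34*n + 19).

S(n) = n*(4*n**4 + 18*n**3 + 34*n**2 + 34*n + 19)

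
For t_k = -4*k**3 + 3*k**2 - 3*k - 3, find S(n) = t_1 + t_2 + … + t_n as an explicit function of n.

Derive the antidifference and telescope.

S(n) = n*(-n**3 - n**2 - n - 4)

Ratio r(k) = (4*k**3 + 9*k**2 + 9*k + 7)/(4*k**3 - 3*k**2 + 3*k + 3).
Gosper form: A/B · C(k+1)/C(k) with A=1, B=1, C=k**3 - 3*k**2/4 + 3*k/4 + 3/4.
Key eq: (1)·f(k+1) = (1)·f(k) + (k**3 - 3*k**2/4 + 3*k/4 + 3/4).
Bound: deg f ≤ 4.
Match coefficients ⇒ f(k) = k*(k**3 - 3*k**2 + 4*k + 1)/4.
Get s_k = R·t_k = k*(-k**3 + 3*k**2 - 4*k - 1) with R(k) = B(k−1)f(k)/C(k) = k*(k**3 - 3*k**2 + 4*k + 1)/(4*k**3 - 3*k**2 + 3*k + 3).
Δs = -4*k**3 + 3*k**2 - 3*k - 3, as required.
s_(n+1) = -n**4 - n**3 - n**2 - 4*n - 3 and s_(1) = -3, so S(n) = n*(-n**3 - n**2 - n - 4).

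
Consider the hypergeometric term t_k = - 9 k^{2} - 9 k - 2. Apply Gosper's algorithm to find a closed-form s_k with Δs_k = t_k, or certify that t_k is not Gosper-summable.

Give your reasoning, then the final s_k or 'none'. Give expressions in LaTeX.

s_k = - 3 k^{3} + k

r(k) = (9*k**2 + 27*k + 20)/(9*k**2 + 9*k + 2) after simplifying.
A = 1, B = 1, C = k**2 + k + 2/9.
Need (1)·f(k+1) − (1)·f(k) = k**2 + k + 2/9.
From deg A=0, deg B=0, deg C=2: d=3.
Coefficient equations give f(k) = k*(3*k**2 - 1)/9.
So s_k = (B(k−1)f/C)·t_k = (k*(3*k**2 - 1)/((3*k + 1)*(3*k + 2)))·t_k = -3*k**3 + k.
s_(k+1) − s_k = -9*k**2 - 9*k - 2 = t_k.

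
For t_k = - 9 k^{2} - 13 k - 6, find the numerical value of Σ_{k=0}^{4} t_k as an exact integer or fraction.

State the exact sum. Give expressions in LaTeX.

The ratio is (9*k**2 + 31*k + 28)/(9*k**2 + 13*k + 6).
Factor: A=1; B=1; C=k**2 + 13*k/9 + 2/3.
Solve (1)·f(k+1) − (1)·f(k) = k**2 + 13*k/9 + 2/3.
d = 3 from the (0,0,2) case.
A polynomial solution: f(k) = k*(3*k**2 + 2*k + 1)/9.
Then R = B(k−1)f/C = k*(3*k**2 + 2*k + 1)/(9*k**2 + 13*k + 6), so s_k = R(k)·t_k = k*(-3*k**2 - 2*k - 1).
Δs = -9*k**2 - 13*k - 6, as required.
Evaluate s at k=5 and k=0: -430 and 0; difference -430.

Σ = -430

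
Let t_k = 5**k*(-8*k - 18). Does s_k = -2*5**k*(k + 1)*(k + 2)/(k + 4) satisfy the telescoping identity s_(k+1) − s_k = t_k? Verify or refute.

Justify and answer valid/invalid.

s_(k+1) = -10*5**k*(k + 2)*(k + 3)/(k + 5)
s_(k+1) − s_k = 2*5**k*(k + 2)*((k + 1)*(k + 5) - 5*(k + 3)*(k + 4))/((k + 4)*(k + 5))
(s_(k+1) − s_k) − t_k = 5**k*(16*k**2 + 96*k + 140)/(k**2 + 9*k + 20)

Invalid: residual 5**k*(16*k**2 + 96*k + 140)/(k**2 + 9*k + 20) ≠ 0.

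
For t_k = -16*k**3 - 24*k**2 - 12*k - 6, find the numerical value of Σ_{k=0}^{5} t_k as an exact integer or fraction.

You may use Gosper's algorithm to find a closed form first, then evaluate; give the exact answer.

The ratio is (8*k**3 + 36*k**2 + 54*k + 29)/(8*k**3 + 12*k**2 + 6*k + 3).
A = 1, B = 1, C = k**3 + 3*k**2/2 + 3*k/4 + 3/8.
Key eq: (1)·f(k+1) = (1)·f(k) + (k**3 + 3*k**2/2 + 3*k/4 + 3/8).
Bound: deg f ≤ 4.
Solving with deg f ≤ 4: f(k) = k*(2*k**3 - k + 2)/8.
Certificate R = B(k−1)f/C = k*(2*k**3 - k + 2)/(8*k**3 + 12*k**2 + 6*k + 3) gives s_k = 2*k*(-2*k**3 + k - 2).
Check: Δs_k = -16*k**3 - 24*k**2 - 12*k - 6. ✓
Sum = s_(6) − s_(0); s_(6) = -5136, s_(0) = 0 ⇒ -5136.

Σ = -5136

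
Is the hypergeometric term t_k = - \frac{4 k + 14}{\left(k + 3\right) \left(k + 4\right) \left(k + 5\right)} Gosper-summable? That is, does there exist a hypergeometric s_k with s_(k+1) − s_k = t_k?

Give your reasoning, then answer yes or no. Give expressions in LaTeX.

Yes. s_k = - \frac{k \left(13 k + 43\right)}{12 \left(k + 3\right) \left(k + 4\right)}.

Compute t_(k+1)/t_k: get (k + 3)*(2*k + 9)/((k + 6)*(2*k + 7)).
Normal form (A,B,C) = (k + 3, k + 6, k + 7/2).
Set up (k + 3)·f(k+1) − (k + 5)·f(k) − (k + 7/2) = 0.
deg f ≤ 2 (via 1,1,1).
A polynomial solution: f(k) = k*(13*k + 43)/48.
R(k) = B(k−1)·f(k)/C(k) = k*(k + 5)*(13*k + 43)/(24*(2*k + 7)); s_k = R·t_k = -k*(13*k + 43)/(12*(k + 3)*(k + 4)).
s_(k+1) − s_k = 2*(-2*k - 7)/(k**3 + 12*k**2 + 47*k + 60) = t_k.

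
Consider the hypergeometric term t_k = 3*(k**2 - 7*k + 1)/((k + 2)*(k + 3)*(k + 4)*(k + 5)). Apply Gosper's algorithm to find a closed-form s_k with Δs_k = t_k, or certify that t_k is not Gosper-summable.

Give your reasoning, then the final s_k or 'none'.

The ratio is (k**3 - 3*k**2 - 15*k - 10)/(k**3 - k**2 - 41*k + 6).
So A=k + 2 and B=k + 6, with C=k**2 - 7*k + 1.
Need (k + 2)·f(k+1) − (k + 5)·f(k) = k**2 - 7*k + 1.
Bound: deg f ≤ 3.
Solving with deg f ≤ 3: f(k) = k*(k**2 - 63*k + 98)/72.
R(k) = B(k−1)·f(k)/C(k) = k*(k + 5)*(k**2 - 63*k + 98)/(72*(k**2 - 7*k + 1)); s_k = R·t_k = k*(k**2 - 63*k + 98)/(24*(k + 2)*(k + 3)*(k + 4)).
Verify: 3*(k**2 - 7*k + 1)/(k**4 + 14*k**3 + 71*k**2 + 154*k + 120) matches t_k.

s_k = k*(k**2 - 63*k + 98)/(24*(k + 2)*(k + 3)*(k + 4))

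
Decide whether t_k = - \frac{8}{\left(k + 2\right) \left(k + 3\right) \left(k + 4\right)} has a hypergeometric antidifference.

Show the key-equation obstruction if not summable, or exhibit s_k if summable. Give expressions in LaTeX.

Yes. s_k = \frac{2 k \left(- k - 5\right)}{3 \left(k + 2\right) \left(k + 3\right)}.

t_(k+1)/t_k = (k + 2)/(k + 5).
Gosper form: A/B · C(k+1)/C(k) with A=k + 2, B=k + 5, C=1.
f must satisfy (k + 2)·f(k+1) − (k + 4)·f(k) = 1.
From deg A=1, deg B=1, deg C=0: d=2.
Solve for f: f(k) = k*(k + 5)/12 (degree 2 ≤ 2).
R(k) = B(k−1)·f(k)/C(k) = k*(k + 4)*(k + 5)/12; s_k = R·t_k = 2*k*(-k - 5)/(3*(k + 2)*(k + 3)).
Verify: -8/(k**3 + 9*k**2 + 26*k + 24) matches t_k.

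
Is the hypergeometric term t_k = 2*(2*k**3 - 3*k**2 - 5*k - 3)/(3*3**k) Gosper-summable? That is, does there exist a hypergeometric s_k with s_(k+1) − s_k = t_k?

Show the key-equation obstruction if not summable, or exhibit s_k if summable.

Yes. s_k = (-2*k**3 + 2*k + 3)/3**k.

Ratio r(k) = (2*k**3 + 3*k**2 - 5*k - 9)/(3*(2*k**3 - 3*k**2 - 5*k - 3)).
Normal form (A,B,C) = (1/3, 1, k**3 - 3*k**2/2 - 5*k/2 - 3/2).
Key eq: (1/3)·f(k+1) = (1)·f(k) + (k**3 - 3*k**2/2 - 5*k/2 - 3/2).
d = 3 from the (0,0,3) case.
Coefficient equations give f(k) = -3*(2*k**3 - 2*k - 3)/4.
So s_k = (B(k−1)f/C)·t_k = (-3*(2*k**3 - 2*k - 3)/(2*(2*k**3 - 3*k**2 - 5*k - 3)))·t_k = (-2*k**3 + 2*k + 3)/3**k.
s_(k+1) − s_k = 2*(2*k**3 - 3*k**2 - 5*k - 3)/(3*3**k) = t_k.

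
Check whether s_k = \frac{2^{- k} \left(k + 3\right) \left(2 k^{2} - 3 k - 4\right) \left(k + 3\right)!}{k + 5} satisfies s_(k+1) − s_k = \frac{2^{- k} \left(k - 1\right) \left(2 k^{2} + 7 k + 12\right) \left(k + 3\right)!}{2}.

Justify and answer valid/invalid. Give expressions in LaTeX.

Invalid: residual - \frac{2^{- k} \left(2 k^{4} + 15 k^{3} + 26 k^{2} + 19 k - 52\right) \left(k + 3\right)!}{\left(k + 5\right) \left(k + 6\right)} ≠ 0.

s_(k+1) = (k + 4)*(2*k**2 + k - 5)*factorial(k + 4)/(2*2**k*(k + 6))
s_(k+1) − s_k = (2*k**5 + 23*k**4 + 90*k**3 + 141*k**2 - 20*k - 256)*factorial(k + 3)/(2*2**k*(k + 5)*(k + 6))
(s_(k+1) − s_k) − t_k = -(2*k**4 + 15*k**3 + 26*k**2 + 19*k - 52)*factorial(k + 3)/(2**k*(k + 5)*(k + 6))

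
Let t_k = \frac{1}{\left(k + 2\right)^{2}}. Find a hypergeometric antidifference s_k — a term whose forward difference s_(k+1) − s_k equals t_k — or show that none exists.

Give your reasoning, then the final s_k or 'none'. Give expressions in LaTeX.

Compute t_(k+1)/t_k: get (k + 2)**2/(k + 3)**2.
Normal form (A,B,C) = (k**2 + 4*k + 4, k**2 + 6*k + 9, 1).
Set up (k**2 + 4*k + 4)·f(k+1) − (k**2 + 4*k + 4)·f(k) − (1) = 0.
d = 0 from the (2,2,0) case.
Write f(k) = c0. Then LHS − RHS = -1, requiring -1 = 0: contradictory. No certificate.

not Gosper-summable; s_k does not exist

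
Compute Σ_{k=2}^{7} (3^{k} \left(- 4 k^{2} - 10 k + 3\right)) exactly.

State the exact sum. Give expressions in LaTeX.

t_(k+1)/t_k = 3*(4*k**2 + 18*k + 11)/(4*k**2 + 10*k - 3).
Factor: A=3; B=1; C=k**2 + 5*k/2 - 3/4.
f must satisfy (3)·f(k+1) − (1)·f(k) = k**2 + 5*k/2 - 3/4.
Bound: deg f ≤ 2.
Solve for f: f(k) = (k + 1)*(2*k - 3)/4 (degree 2 ≤ 2).
Certificate R = B(k−1)f/C = (k + 1)*(2*k - 3)/(4*k**2 + 10*k - 3) gives s_k = 3**k*(-2*k**2 + k + 3).
Check: Δs_k = 3**k*(-4*k**2 - 10*k + 3). ✓
Σ_(k=2)^(7) t_k = s_(8) − s_(2) = -767637 − (-27) = -767610.

Σ = -767610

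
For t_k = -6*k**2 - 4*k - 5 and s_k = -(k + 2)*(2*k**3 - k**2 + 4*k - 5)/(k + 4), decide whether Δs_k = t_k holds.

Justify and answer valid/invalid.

s_(k+1) = k*(-2*k**3 - 11*k**2 - 23*k - 24)/(k + 5)
s_(k+1) − s_k = (-6*k**4 - 50*k**3 - 103*k**2 - 91*k - 50)/(k**2 + 9*k + 20)
(s_(k+1) − s_k) − t_k = 2*(4*k**3 + 29*k**2 + 17*k + 25)/(k**2 + 9*k + 20)

Invalid: residual 2*(4*k**3 + 29*k**2 + 17*k + 25)/(k**2 + 9*k + 20) ≠ 0.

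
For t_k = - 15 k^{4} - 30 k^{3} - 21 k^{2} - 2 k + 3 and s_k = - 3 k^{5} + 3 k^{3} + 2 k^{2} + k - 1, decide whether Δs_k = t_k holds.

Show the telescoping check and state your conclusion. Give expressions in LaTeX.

Valid — Δs_k = t_k.

s_(k+1) = k - 3*(k + 1)**5 + 3*(k + 1)**3 + 2*(k + 1)**2
s_(k+1) − s_k = -15*k**4 - 30*k**3 - 21*k**2 - 2*k + 3
(s_(k+1) − s_k) − t_k = 0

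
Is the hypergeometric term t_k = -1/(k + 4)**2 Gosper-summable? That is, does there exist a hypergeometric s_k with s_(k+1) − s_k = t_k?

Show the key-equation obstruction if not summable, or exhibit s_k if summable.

r(k) = (k + 4)**2/(k + 5)**2 after simplifying.
Gosper form: A/B · C(k+1)/C(k) with A=k**2 + 8*k + 16, B=k**2 + 10*k + 25, C=1.
f must satisfy (k**2 + 8*k + 16)·f(k+1) − (k**2 + 8*k + 16)·f(k) = 1.
deg f ≤ 0 (via 2,2,0).
Write f(k) = c0. Then LHS − RHS = -1, requiring -1 = 0: contradictory. No certificate.

No; the coefficient equations for f are inconsistent.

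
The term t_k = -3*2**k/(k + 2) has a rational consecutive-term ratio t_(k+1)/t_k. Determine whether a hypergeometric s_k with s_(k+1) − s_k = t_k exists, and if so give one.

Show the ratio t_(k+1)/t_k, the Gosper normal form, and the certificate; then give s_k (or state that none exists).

Compute t_(k+1)/t_k: get 2*(k + 2)/(k + 3).
Factor: A=2*k + 4; B=k + 3; C=1.
Solve (2*k + 4)·f(k+1) − (k + 2)·f(k) = 1.
Degrees (1,1,0) ⇒ d ≤ -1.
d = -1 < 0 ⇒ no nonzero polynomial f; not summable.

no hypergeometric antidifference exists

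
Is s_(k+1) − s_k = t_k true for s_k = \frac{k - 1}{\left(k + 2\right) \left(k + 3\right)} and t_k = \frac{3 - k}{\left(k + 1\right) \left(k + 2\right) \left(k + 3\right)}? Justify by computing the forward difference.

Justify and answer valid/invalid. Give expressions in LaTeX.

Invalid: residual \frac{4 \left(k - 2\right)}{k^{4} + 10 k^{3} + 35 k^{2} + 50 k + 24} ≠ 0.

s_(k+1) = k/((k + 3)*(k + 4))
s_(k+1) − s_k = (4 - k)/(k**3 + 9*k**2 + 26*k + 24)
(s_(k+1) − s_k) − t_k = 4*(k - 2)/(k**4 + 10*k**3 + 35*k**2 + 50*k + 24)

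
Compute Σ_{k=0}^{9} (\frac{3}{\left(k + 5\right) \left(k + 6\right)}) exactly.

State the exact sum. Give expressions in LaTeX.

Σ = 2/5

Compute t_(k+1)/t_k: get (k + 5)/(k + 7).
Factor: A=k + 5; B=k + 7; C=1.
Solve (k + 5)·f(k+1) − (k + 6)·f(k) = 1.
d = 1 from the (1,1,0) case.
Solving with deg f ≤ 1: f(k) = k/5.
R(k) = B(k−1)·f(k)/C(k) = k*(k + 6)/5; s_k = R·t_k = 3*k/(5*(k + 5)).
Verify: 3/(k**2 + 11*k + 30) matches t_k.
Evaluate s at k=10 and k=0: 2/5 and 0; difference 2/5.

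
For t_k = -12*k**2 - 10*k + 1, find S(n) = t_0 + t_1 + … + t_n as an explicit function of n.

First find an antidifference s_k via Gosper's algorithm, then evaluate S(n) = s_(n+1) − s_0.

r(k) = (12*k**2 + 34*k + 21)/(12*k**2 + 10*k - 1) after simplifying.
So A=1 and B=1, with C=k**2 + 5*k/6 - 1/12.
Key eq: (1)·f(k+1) = (1)·f(k) + (k**2 + 5*k/6 - 1/12).
deg f ≤ 3 (via 0,0,2).
Coefficient equations give f(k) = k*(4*k**2 - k - 4)/12.
Certificate R = B(k−1)f/C = k*(4*k**2 - k - 4)/(12*k**2 + 10*k - 1) gives s_k = k*(-4*k**2 + k + 4).
Δs = -12*k**2 - 10*k + 1, as required.
Evaluate: s_(n+1) = -4*n**3 - 11*n**2 - 6*n + 1; subtract s_(0) = 0 ⇒ S(n) = -4*n**3 - 11*n**2 - 6*n + 1.

S(n) = -4*n**3 - 11*n**2 - 6*n + 1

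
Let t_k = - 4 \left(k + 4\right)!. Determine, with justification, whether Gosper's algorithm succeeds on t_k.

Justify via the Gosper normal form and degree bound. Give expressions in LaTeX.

No — negative degree bound, so no certificate f.

The ratio is k + 5.
So A=k + 5 and B=1, with C=1.
Key eq: (k + 5)·f(k+1) = (1)·f(k) + (1).
From deg A=1, deg B=0, deg C=0: d=-1.
Bound -1 < 0, so the key equation has no polynomial solution.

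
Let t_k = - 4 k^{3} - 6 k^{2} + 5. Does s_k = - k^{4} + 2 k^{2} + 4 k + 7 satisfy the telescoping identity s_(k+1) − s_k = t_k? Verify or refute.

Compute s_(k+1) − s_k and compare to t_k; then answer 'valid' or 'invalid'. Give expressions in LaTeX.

valid; difference matches t_k

s_(k+1) = 4*k - (k + 1)**4 + 2*(k + 1)**2 + 11
s_(k+1) − s_k = -4*k**3 - 6*k**2 + 5
(s_(k+1) − s_k) − t_k = 0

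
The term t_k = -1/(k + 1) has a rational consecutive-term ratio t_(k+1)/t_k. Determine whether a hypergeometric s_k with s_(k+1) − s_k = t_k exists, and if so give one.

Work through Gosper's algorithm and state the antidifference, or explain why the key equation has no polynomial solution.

The ratio is (k + 1)/(k + 2).
Factor: A=k + 1; B=k + 2; C=1.
f must satisfy (k + 1)·f(k+1) − (k + 1)·f(k) = 1.
From deg A=1, deg B=1, deg C=0: d=0.
f = c0 ⇒ A·f(k+1) − B(k−1)·f(k) − C = -1. The system {-1 = 0} is inconsistent; no antidifference.

none (Gosper's algorithm certifies no s_k)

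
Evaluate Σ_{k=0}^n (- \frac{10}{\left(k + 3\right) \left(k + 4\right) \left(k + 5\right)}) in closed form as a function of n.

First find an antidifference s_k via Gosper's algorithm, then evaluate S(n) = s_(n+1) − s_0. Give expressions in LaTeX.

S(n) = \frac{5 \left(- n^{2} - 9 n - 8\right)}{12 \left(n^{2} + 9 n + 20\right)}

Ratio r(k) = (k + 3)/(k + 6).
Normal form (A,B,C) = (k + 3, k + 6, 1).
Solve (k + 3)·f(k+1) − (k + 5)·f(k) = 1.
d = 2 from the (1,1,0) case.
Solving with deg f ≤ 2: f(k) = k*(k + 7)/24.
Get s_k = R·t_k = 5*k*(-k - 7)/(12*(k + 3)*(k + 4)) with R(k) = B(k−1)f(k)/C(k) = k*(k + 5)*(k + 7)/24.
Check: Δs_k = -10/(k**3 + 12*k**2 + 47*k + 60). ✓
Telescope: S(n) = s_(n+1) − s_(0) = 5*(-n**2 - 9*n - 8)/(12*(n**2 + 9*n + 20)) − (0) = 5*(-n**2 - 9*n - 8)/(12*(n**2 + 9*n + 20)).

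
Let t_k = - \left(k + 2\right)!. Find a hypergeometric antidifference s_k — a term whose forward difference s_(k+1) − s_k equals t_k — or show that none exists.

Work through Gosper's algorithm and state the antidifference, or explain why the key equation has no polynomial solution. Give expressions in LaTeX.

Step 1: r(k) = k + 3.
Normal form (A,B,C) = (k + 3, 1, 1).
Key eq: (k + 3)·f(k+1) = (1)·f(k) + (1).
From deg A=1, deg B=0, deg C=0: d=-1.
deg f ≤ -1 is impossible — no certificate.

not Gosper-summable; s_k does not exist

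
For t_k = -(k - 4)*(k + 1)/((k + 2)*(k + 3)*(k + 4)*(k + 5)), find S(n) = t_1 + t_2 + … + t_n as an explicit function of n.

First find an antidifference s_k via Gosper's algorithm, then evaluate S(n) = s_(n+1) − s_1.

t_(k+1)/t_k = (k - 3)*(k + 2)**2/((k - 4)*(k + 1)*(k + 6)).
Factor: A=k + 2; B=k + 6; C=k**2 - 3*k - 4.
f must satisfy (k + 2)·f(k+1) − (k + 5)·f(k) = k**2 - 3*k - 4.
Bound: deg f ≤ 3.
Solve for f: f(k) = -k*(k + 1) (degree 2 ≤ 3).
Get s_k = R·t_k = k*(k + 1)/(k**3 + 9*k**2 + 26*k + 24) with R(k) = B(k−1)f(k)/C(k) = -k*(k + 5)/(k - 4).
Check: Δs_k = (-k**2 + 3*k + 4)/(k**4 + 14*k**3 + 71*k**2 + 154*k + 120). ✓
Σ_(k=1)^n t_k = s_(n+1) − s_(1) = ((n**2 + 3*n + 2)/(n**3 + 12*n**2 + 47*n + 60)) − (1/30), i.e. n*(-n**2 + 18*n + 43)/(30*(n**3 + 12*n**2 + 47*n + 60)).

S(n) = n*(-n**2 + 18*n + 43)/(30*(n**3 + 12*n**2 + 47*n + 60))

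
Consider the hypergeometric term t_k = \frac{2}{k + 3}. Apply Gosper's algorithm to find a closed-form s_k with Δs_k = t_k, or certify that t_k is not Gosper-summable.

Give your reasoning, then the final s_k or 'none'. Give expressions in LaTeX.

not Gosper-summable; s_k does not exist

Compute t_(k+1)/t_k: get (k + 3)/(k + 4).
So A=k + 3 and B=k + 4, with C=1.
Key eq: (k + 3)·f(k+1) = (k + 3)·f(k) + (1).
d = 0 from the (1,1,0) case.
f = c0 ⇒ A·f(k+1) − B(k−1)·f(k) − C = -1. The system {-1 = 0} is inconsistent; no antidifference.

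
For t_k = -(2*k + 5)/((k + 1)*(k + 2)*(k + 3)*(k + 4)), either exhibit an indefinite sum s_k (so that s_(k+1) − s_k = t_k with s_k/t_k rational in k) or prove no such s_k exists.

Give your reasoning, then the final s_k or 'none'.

s_k = k*(-k - 4)/(3*(k**2 + 4*k + 3))

t_(k+1)/t_k = (k + 1)*(2*k + 7)/((k + 5)*(2*k + 5)).
A = k + 1, B = k + 5, C = k + 5/2.
Need (k + 1)·f(k+1) − (k + 4)·f(k) = k + 5/2.
deg f ≤ 3 (via 1,1,1).
Match coefficients ⇒ f(k) = k*(k + 2)*(k + 4)/6.
Get s_k = R·t_k = k*(-k - 4)/(3*(k**2 + 4*k + 3)) with R(k) = B(k−1)f(k)/C(k) = k*(k + 2)*(k + 4)**2/(3*(2*k + 5)).
s_(k+1) − s_k = (-2*k - 5)/(k**4 + 10*k**3 + 35*k**2 + 50*k + 24) = t_k.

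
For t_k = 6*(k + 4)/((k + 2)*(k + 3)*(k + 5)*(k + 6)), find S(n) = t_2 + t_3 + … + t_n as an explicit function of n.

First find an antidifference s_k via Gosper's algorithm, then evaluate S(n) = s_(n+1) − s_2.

Ratio r(k) = (k + 2)*(k + 5)**2/((k + 4)**2*(k + 7)).
A = k + 2, B = k + 7, C = k**2 + 8*k + 16.
Solve (k + 2)·f(k+1) − (k + 6)·f(k) = k**2 + 8*k + 16.
deg f ≤ 4 (via 1,1,2).
A polynomial solution: f(k) = k*(k + 3)*(k + 4)*(k + 7)/20.
Then R = B(k−1)f/C = k*(k + 3)*(k + 6)*(k + 7)/(20*(k + 4)), so s_k = R(k)·t_k = 3*k*(k + 7)/(10*(k**2 + 7*k + 10)).
Δs = 6*(k + 4)/(k**4 + 16*k**3 + 91*k**2 + 216*k + 180), as required.
Telescope: S(n) = s_(n+1) − s_(2) = 3*(n**2 + 9*n + 8)/(10*(n**2 + 9*n + 18)) − (27/140) = 3*(n**2 + 9*n - 10)/(28*(n**2 + 9*n + 18)).

S(n) = 3*(n**2 + 9*n - 10)/(28*(n**2 + 9*n + 18))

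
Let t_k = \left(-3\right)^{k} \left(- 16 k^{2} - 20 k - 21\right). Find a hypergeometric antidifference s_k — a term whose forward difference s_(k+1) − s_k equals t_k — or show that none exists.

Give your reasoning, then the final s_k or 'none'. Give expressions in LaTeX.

s_k = \left(-3\right)^{k} \left(4 k^{2} - k + 3\right)

The ratio is 3*(-16*k**2 - 52*k - 57)/(16*k**2 + 20*k + 21).
Normal form (A,B,C) = (-3, 1, k**2 + 5*k/4 + 21/16).
Key eq: (-3)·f(k+1) = (1)·f(k) + (k**2 + 5*k/4 + 21/16).
Bound: deg f ≤ 2.
Match coefficients ⇒ f(k) = -(4*k**2 - k + 3)/16.
So s_k = (B(k−1)f/C)·t_k = (-(4*k**2 - k + 3)/(16*k**2 + 20*k + 21))·t_k = (-3)**k*(4*k**2 - k + 3).
Check: Δs_k = (-3)**k*(-16*k**2 - 20*k - 21). ✓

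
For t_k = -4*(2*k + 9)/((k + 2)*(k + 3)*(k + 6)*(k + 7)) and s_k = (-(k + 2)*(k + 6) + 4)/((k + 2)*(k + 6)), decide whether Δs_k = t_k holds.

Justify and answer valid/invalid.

Valid — Δs_k = t_k.

s_(k+1) = (-(k + 3)*(k + 7) + 4)/((k + 3)*(k + 7))
s_(k+1) − s_k = 4*(-2*k - 9)/(k**4 + 18*k**3 + 113*k**2 + 288*k + 252)
(s_(k+1) − s_k) − t_k = 0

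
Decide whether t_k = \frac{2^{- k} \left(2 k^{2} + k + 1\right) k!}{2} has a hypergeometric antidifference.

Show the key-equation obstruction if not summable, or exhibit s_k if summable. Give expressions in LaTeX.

Yes. s_k = 2^{- k} \left(2 k + 1\right) k!.

t_(k+1)/t_k = (k + 1)*(k + 2*(k + 1)**2 + 2)/(2*(2*k**2 + k + 1)).
So A=k/2 + 1/2 and B=1, with C=k**2 + k/2 + 1/2.
f must satisfy (k/2 + 1/2)·f(k+1) − (1)·f(k) = k**2 + k/2 + 1/2.
Degrees (1,0,2) ⇒ d ≤ 1.
Coefficient equations give f(k) = 2*k + 1.
Then R = B(k−1)f/C = 2*(2*k + 1)/(2*k**2 + k + 1), so s_k = R(k)·t_k = (2*k + 1)*factorial(k)/2**k.
s_(k+1) − s_k = (2*k**2 + k + 1)*factorial(k)/(2*2**k) = t_k.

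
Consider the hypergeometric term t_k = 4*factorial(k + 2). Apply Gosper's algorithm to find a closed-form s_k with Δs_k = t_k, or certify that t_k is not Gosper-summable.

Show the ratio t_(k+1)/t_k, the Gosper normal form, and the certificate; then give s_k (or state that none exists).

Step 1: r(k) = k + 3.
Normal form (A,B,C) = (k + 3, 1, 1).
Key eq: (k + 3)·f(k+1) = (1)·f(k) + (1).
From deg A=1, deg B=0, deg C=0: d=-1.
deg f ≤ -1 is impossible — no certificate.

no hypergeometric antidifference exists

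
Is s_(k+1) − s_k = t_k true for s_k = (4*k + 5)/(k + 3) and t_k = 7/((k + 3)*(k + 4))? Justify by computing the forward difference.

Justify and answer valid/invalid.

s_(k+1) = (4*k + 9)/(k + 4)
s_(k+1) − s_k = 7/(k**2 + 7*k + 12)
(s_(k+1) − s_k) − t_k = 0

valid; difference matches t_k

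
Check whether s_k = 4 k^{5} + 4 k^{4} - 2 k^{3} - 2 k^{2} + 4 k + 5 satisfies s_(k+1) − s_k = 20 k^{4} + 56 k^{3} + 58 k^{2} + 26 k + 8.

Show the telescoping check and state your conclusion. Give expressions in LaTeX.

valid (s_(k+1) − s_k reduces to t_k)

s_(k+1) = 4*k**5 + 24*k**4 + 54*k**3 + 56*k**2 + 30*k + 13
s_(k+1) − s_k = 20*k**4 + 56*k**3 + 58*k**2 + 26*k + 8
(s_(k+1) − s_k) − t_k = 0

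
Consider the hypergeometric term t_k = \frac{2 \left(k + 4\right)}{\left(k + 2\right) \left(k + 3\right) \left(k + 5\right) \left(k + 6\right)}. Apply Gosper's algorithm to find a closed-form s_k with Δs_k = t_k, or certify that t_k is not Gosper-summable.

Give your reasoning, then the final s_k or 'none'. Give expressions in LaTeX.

s_k = \frac{k \left(k + 7\right)}{10 \left(k^{2} + 7 k + 10\right)}

Ratio r(k) = (k + 2)*(k + 5)**2/((k + 4)**2*(k + 7)).
Factor: A=k + 2; B=k + 7; C=k**2 + 8*k + 16.
Solve (k + 2)·f(k+1) − (k + 6)·f(k) = k**2 + 8*k + 16.
d = 4 from the (1,1,2) case.
Solve for f: f(k) = k*(k + 3)*(k + 4)*(k + 7)/20 (degree 4 ≤ 4).
Certificate R = B(k−1)f/C = k*(k + 3)*(k + 6)*(k + 7)/(20*(k + 4)) gives s_k = k*(k + 7)/(10*(k**2 + 7*k + 10)).
Check: Δs_k = 2*(k + 4)/(k**4 + 16*k**3 + 91*k**2 + 216*k + 180). ✓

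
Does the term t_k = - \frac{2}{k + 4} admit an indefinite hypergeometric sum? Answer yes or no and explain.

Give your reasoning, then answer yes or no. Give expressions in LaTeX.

Ratio r(k) = (k + 4)/(k + 5).
Factor: A=k + 4; B=k + 5; C=1.
Solve (k + 4)·f(k+1) − (k + 4)·f(k) = 1.
Degrees (1,1,0) ⇒ d ≤ 0.
f = c0 ⇒ A·f(k+1) − B(k−1)·f(k) − C = -1. The system {-1 = 0} is inconsistent; no antidifference.

No. Not Gosper-summable.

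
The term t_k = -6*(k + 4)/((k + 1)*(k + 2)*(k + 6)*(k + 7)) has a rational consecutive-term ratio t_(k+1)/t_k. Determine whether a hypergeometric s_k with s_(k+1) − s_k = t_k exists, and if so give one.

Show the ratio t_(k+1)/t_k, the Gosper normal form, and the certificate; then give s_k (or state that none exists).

r(k) = (k + 1)*(k + 5)*(k + 6)/((k + 3)*(k + 4)*(k + 8)) after simplifying.
So A=k + 1 and B=k + 8, with C=k**4 + 16*k**3 + 95*k**2 + 248*k + 240.
f must satisfy (k + 1)·f(k+1) − (k + 7)·f(k) = k**4 + 16*k**3 + 95*k**2 + 248*k + 240.
Degrees (1,1,4) ⇒ d ≤ 6.
Solving with deg f ≤ 6: f(k) = k*(k + 2)*(k + 3)*(k + 4)*(k + 5)*(k + 7)/12.
Certificate R = B(k−1)f/C = k*(k + 2)*(k + 7)**2/(12*(k + 4)) gives s_k = k*(-k - 7)/(2*(k**2 + 7*k + 6)).
Verify: 6*(-k - 4)/(k**4 + 16*k**3 + 83*k**2 + 152*k + 84) matches t_k.

s_k = k*(-k - 7)/(2*(k**2 + 7*k + 6))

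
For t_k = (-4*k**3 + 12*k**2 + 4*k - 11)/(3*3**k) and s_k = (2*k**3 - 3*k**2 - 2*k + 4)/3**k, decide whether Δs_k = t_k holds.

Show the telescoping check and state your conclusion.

valid (s_(k+1) − s_k reduces to t_k)

s_(k+1) = (2*k**3 + 3*k**2 - 2*k + 1)/(3*3**k)
s_(k+1) − s_k = (-4*k**3 + 12*k**2 + 4*k - 11)/(3*3**k)
(s_(k+1) − s_k) − t_k = 0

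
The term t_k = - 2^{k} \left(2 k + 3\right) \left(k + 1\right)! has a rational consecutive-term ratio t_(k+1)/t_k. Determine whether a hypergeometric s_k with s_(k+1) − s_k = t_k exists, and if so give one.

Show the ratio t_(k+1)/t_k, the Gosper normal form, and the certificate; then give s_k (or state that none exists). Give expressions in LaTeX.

r(k) = 2*(k + 2)*(2*k + 5)/(2*k + 3) after simplifying.
Take A(k)=2*k + 4, B(k)=1, C(k)=k + 3/2.
Set up (2*k + 4)·f(k+1) − (1)·f(k) − (k + 3/2) = 0.
From deg A=1, deg B=0, deg C=1: d=0.
Solve for f: f(k) = 1/2 (degree 0 ≤ 0).
R(k) = B(k−1)·f(k)/C(k) = 1/(2*k + 3); s_k = R·t_k = -2**k*factorial(k + 1).
Check: Δs_k = -2**k*(2*k + 3)*factorial(k + 1). ✓

s_k = - 2^{k} \left(k + 1\right)!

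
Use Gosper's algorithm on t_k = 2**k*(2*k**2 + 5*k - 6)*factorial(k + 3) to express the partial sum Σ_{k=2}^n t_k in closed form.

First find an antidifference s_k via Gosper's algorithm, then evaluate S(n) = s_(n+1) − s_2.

Compute t_(k+1)/t_k: get 2*(2*k**3 + 17*k**2 + 37*k + 4)/(2*k**2 + 5*k - 6).
A = 2*k + 8, B = 1, C = k**2 + 5*k/2 - 3.
Solve (2*k + 8)·f(k+1) − (1)·f(k) = k**2 + 5*k/2 - 3.
deg f ≤ 1 (via 1,0,2).
Solve for f: f(k) = (k - 2)/2 (degree 1 ≤ 1).
Then R = B(k−1)f/C = (k - 2)/(2*k**2 + 5*k - 6), so s_k = R(k)·t_k = 2**k*(k - 2)*factorial(k + 3).
Δs = 2**k*(2*k**2 + 5*k - 6)*factorial(k + 3), as required.
Σ_(k=2)^n t_k = s_(n+1) − s_(2) = (2**(n + 1)*(n - 1)*factorial(n + 4)) − (0), i.e. 2**(n + 1)*(n - 1)*factorial(n + 4).

S(n) = 2**(n + 1)*(n - 1)*factorial(n + 4)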